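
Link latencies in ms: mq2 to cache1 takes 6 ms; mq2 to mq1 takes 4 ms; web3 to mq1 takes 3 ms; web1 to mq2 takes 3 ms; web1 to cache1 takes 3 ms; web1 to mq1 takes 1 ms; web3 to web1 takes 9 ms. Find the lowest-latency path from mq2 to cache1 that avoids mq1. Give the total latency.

Routes from mq2 to cache1 avoiding mq1:
mq2 -> cache1: 6
mq2 -> web1 -> cache1: 3 + 3 = 6
The minimum is 6 ms.

6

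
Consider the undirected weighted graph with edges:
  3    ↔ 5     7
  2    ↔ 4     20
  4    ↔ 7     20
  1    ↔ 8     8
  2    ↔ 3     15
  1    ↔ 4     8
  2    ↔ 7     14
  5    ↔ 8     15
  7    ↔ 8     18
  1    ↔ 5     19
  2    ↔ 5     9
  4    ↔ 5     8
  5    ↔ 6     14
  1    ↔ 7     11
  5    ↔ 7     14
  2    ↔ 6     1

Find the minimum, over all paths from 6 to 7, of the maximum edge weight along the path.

11

Comparing a few candidate routes:
6 → 5 → 2 → 7: max(14, 9, 14) = 14
6 → 2 → 7: max(1, 14) = 14
6 → 2 → 5 → 7: max(1, 9, 14) = 14
6 → 2 → 5 → 4 → 1 → 7: max(1, 9, 8, 8, 11) = 11
6 → 5 → 4 → 1 → 7: max(14, 8, 8, 11) = 14
6 → 5 → 7: max(14, 14) = 14
Smallest bottleneck: 11.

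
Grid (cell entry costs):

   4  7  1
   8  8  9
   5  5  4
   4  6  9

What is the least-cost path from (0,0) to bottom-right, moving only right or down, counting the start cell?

34

Best path: r0c0 → r0c1 → r0c2 → r1c2 → r2c2 → r3c2
Cost: 4 + 7 + 1 + 9 + 4 + 9 = 34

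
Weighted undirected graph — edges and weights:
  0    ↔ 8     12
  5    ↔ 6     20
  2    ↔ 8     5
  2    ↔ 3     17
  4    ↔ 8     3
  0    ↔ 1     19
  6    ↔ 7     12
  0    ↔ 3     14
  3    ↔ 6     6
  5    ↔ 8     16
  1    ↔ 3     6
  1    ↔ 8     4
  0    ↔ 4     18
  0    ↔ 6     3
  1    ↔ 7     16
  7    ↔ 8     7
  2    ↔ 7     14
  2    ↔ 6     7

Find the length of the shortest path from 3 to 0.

Checking several routes:
3→1→8→2→6→0: 6 + 4 + 5 + 7 + 3 = 25
3→0: 14
3→1→0: 6 + 19 = 25
3→1→8→0: 6 + 4 + 12 = 22
3→6→0: 6 + 3 = 9
3→2→6→0: 17 + 7 + 3 = 27
Shortest: 9.

9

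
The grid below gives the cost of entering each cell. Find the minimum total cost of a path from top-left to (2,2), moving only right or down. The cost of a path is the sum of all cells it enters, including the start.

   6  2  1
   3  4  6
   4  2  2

Path (0,0) → (0,1) → (1,1) → (2,1) → (2,2): 6 + 2 + 4 + 2 + 2 = 16.
(Top row then right column would cost 17.)

16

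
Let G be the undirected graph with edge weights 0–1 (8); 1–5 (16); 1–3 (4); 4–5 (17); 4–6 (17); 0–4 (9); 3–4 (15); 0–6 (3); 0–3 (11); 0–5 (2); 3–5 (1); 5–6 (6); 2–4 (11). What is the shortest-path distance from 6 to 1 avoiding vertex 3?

11

Some routes from 6 to 1 avoiding 3:
6 - 0 - 5 - 1: 3 + 2 + 16 = 21
6 - 5 - 1: 6 + 16 = 22
6 - 5 - 4 - 0 - 1: 6 + 17 + 9 + 8 = 40
6 - 4 - 0 - 1: 17 + 9 + 8 = 34
6 - 5 - 0 - 1: 6 + 2 + 8 = 16
6 - 0 - 1: 3 + 8 = 11
Shortest: 11.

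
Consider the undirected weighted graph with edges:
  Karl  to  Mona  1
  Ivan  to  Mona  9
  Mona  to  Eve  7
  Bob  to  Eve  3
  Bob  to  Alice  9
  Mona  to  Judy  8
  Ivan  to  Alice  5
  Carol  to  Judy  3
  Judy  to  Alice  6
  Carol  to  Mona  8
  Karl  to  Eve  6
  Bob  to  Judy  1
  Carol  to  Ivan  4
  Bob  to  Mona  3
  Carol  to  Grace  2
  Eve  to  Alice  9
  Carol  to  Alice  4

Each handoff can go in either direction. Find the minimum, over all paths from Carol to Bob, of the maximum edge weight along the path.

3

Comparing a few candidate routes:
Carol→Judy→Mona→Bob: max(3, 8, 3) = 8
Carol→Judy→Bob: max(3, 1) = 3
Carol→Ivan→Alice→Judy→Bob: max(4, 5, 6, 1) = 6
Carol→Alice→Judy→Bob: max(4, 6, 1) = 6
Carol→Judy→Mona→Eve→Bob: max(3, 8, 7, 3) = 8
Carol→Judy→Mona→Karl→Eve→Bob: max(3, 8, 1, 6, 3) = 8
Best route has worst link 3.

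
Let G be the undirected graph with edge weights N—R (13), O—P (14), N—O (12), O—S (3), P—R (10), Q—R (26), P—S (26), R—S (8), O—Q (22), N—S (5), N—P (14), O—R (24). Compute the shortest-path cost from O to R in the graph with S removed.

Checking several routes:
O→N→P→R: 12 + 14 + 10 = 36
O→R: 24
O→P→N→R: 14 + 14 + 13 = 41
O→P→R: 14 + 10 = 24
O→N→R: 12 + 13 = 25
The minimum is 24.

24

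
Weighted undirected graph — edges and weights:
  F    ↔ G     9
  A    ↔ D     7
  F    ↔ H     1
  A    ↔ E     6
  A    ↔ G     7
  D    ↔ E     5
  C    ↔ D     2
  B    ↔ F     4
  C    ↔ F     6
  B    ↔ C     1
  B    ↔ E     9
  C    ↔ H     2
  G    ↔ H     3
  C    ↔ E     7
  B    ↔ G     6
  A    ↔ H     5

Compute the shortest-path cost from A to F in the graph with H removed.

14

A few of the A→F routes:
A-G-B-F: 7 + 6 + 4 = 17
A-D-C-F: 7 + 2 + 6 = 15
A-D-C-B-F: 7 + 2 + 1 + 4 = 14
A-E-D-C-B-F: 6 + 5 + 2 + 1 + 4 = 18
A-G-F: 7 + 9 = 16
A-E-C-B-F: 6 + 7 + 1 + 4 = 18
The minimum is 14.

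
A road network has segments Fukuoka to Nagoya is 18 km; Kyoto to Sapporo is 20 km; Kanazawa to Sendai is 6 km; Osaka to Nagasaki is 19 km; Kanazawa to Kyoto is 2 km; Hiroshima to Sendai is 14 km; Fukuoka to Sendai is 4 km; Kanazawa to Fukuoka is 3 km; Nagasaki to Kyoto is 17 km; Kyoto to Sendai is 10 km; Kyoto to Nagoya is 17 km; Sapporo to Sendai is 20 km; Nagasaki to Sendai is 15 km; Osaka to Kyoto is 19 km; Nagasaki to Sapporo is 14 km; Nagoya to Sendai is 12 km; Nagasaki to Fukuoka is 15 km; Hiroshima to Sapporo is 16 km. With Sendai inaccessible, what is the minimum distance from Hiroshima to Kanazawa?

A few of the Hiroshima→Kanazawa routes:
Hiroshima → Sapporo → Kyoto → Nagasaki → Fukuoka → Kanazawa: 16 + 20 + 17 + 15 + 3 = 71
Hiroshima → Sapporo → Nagasaki → Kyoto → Kanazawa: 16 + 14 + 17 + 2 = 49
Hiroshima → Sapporo → Nagasaki → Fukuoka → Kanazawa: 16 + 14 + 15 + 3 = 48
Hiroshima → Sapporo → Nagasaki → Osaka → Kyoto → Kanazawa: 16 + 14 + 19 + 19 + 2 = 70
Hiroshima → Sapporo → Kyoto → Kanazawa: 16 + 20 + 2 = 38
Shortest: 38 km.

38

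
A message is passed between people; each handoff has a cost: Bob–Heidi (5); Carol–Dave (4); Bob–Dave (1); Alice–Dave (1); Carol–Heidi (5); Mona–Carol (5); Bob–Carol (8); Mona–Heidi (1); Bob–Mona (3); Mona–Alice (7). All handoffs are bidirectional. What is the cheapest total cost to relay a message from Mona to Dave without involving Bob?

8

Candidate routes:
Mona - Alice - Dave: 7 + 1 = 8
Mona - Carol - Dave: 5 + 4 = 9
Mona - Heidi - Carol - Dave: 1 + 5 + 4 = 10
Best route has total 8.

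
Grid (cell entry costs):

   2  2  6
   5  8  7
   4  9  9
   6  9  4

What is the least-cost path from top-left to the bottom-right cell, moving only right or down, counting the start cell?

30

One optimal route is (0,0) (0,1) (0,2) (1,2) (2,2) (3,2).
Its cost is 2 + 2 + 6 + 7 + 9 + 4 = 30.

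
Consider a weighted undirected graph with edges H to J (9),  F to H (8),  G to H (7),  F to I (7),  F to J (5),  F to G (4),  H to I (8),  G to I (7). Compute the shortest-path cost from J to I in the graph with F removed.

17

Routes from J to I avoiding F:
J -> H -> I: 9 + 8 = 17
J -> H -> G -> I: 9 + 7 + 7 = 23
The minimum is 17.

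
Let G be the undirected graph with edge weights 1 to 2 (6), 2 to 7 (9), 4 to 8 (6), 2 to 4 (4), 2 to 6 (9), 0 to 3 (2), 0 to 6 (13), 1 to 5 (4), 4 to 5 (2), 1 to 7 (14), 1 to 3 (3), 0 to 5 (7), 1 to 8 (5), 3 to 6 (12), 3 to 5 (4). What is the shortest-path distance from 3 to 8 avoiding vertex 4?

A few of the 3→8 routes:
3 -> 6 -> 0 -> 5 -> 1 -> 8: 12 + 13 + 7 + 4 + 5 = 41
3 -> 0 -> 5 -> 1 -> 8: 2 + 7 + 4 + 5 = 18
3 -> 1 -> 8: 3 + 5 = 8
3 -> 6 -> 2 -> 1 -> 8: 12 + 9 + 6 + 5 = 32
3 -> 5 -> 1 -> 8: 4 + 4 + 5 = 13
3 -> 0 -> 6 -> 2 -> 1 -> 8: 2 + 13 + 9 + 6 + 5 = 35
Best route has total 8.

8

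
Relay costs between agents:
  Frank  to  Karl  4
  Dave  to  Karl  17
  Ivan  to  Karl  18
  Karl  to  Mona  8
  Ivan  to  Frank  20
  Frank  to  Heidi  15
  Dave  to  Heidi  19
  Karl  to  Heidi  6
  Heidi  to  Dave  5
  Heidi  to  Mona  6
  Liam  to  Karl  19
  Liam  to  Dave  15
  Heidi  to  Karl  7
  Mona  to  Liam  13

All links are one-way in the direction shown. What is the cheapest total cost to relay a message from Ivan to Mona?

26

Comparing a few candidate routes:
Ivan → Frank → Karl → Mona: 20 + 4 + 8 = 32
Ivan → Karl → Heidi → Mona: 18 + 6 + 6 = 30
Ivan → Karl → Mona: 18 + 8 = 26
Shortest: 26.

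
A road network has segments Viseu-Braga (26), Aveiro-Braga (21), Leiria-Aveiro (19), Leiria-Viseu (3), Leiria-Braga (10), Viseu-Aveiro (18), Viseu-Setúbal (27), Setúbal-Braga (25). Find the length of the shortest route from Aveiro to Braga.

21

A few of the Aveiro→Braga routes:
Aveiro → Viseu → Leiria → Braga: 18 + 3 + 10 = 31
Aveiro → Leiria → Viseu → Braga: 19 + 3 + 26 = 48
Aveiro → Viseu → Braga: 18 + 26 = 44
Aveiro → Leiria → Braga: 19 + 10 = 29
Aveiro → Braga: 21
Shortest: 21 km.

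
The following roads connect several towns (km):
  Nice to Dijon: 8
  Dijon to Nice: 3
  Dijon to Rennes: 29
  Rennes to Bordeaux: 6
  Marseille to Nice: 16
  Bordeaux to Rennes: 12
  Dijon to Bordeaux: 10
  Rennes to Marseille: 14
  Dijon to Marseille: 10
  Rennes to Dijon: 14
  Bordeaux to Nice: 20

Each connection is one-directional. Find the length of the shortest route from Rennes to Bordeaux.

6

Routes from Rennes to Bordeaux:
Rennes-Dijon-Bordeaux: 14 + 10 = 24
Rennes-Marseille-Nice-Dijon-Bordeaux: 14 + 16 + 8 + 10 = 48
Rennes-Bordeaux: 6
The minimum is 6 km.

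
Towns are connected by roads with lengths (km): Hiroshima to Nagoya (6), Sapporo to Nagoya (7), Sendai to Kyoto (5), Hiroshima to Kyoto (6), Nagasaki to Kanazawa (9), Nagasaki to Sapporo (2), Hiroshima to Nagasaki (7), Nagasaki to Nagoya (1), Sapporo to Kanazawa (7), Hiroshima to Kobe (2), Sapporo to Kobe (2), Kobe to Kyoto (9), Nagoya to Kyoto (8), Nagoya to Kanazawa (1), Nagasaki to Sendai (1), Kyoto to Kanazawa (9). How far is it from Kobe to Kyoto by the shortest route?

8

A few of the Kobe→Kyoto routes:
Kobe - Sapporo - Nagasaki - Nagoya - Kyoto: 2 + 2 + 1 + 8 = 13
Kobe - Hiroshima - Nagoya - Nagasaki - Sendai - Kyoto: 2 + 6 + 1 + 1 + 5 = 15
Kobe - Sapporo - Nagasaki - Sendai - Kyoto: 2 + 2 + 1 + 5 = 10
Kobe - Hiroshima - Kyoto: 2 + 6 = 8
Kobe - Hiroshima - Nagasaki - Sendai - Kyoto: 2 + 7 + 1 + 5 = 15
Kobe - Kyoto: 9
Best route has total 8 km.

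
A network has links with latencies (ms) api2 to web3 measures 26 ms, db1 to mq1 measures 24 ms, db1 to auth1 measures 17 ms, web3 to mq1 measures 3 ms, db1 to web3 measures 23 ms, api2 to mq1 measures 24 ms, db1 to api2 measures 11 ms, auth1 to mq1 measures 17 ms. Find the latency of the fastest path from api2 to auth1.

Checking several routes:
api2→mq1→auth1: 24 + 17 = 41
api2→db1→mq1→auth1: 11 + 24 + 17 = 52
api2→mq1→db1→auth1: 24 + 24 + 17 = 65
api2→db1→auth1: 11 + 17 = 28
api2→db1→web3→mq1→auth1: 11 + 23 + 3 + 17 = 54
api2→web3→mq1→auth1: 26 + 3 + 17 = 46
The minimum is 28 ms.

28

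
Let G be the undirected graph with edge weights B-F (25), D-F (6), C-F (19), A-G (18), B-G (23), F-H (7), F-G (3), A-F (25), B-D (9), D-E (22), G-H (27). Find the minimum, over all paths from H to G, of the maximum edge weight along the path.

A few of the H→G routes:
H→F→A→G: max(7, 25, 18) = 25
H→F→D→B→G: max(7, 6, 9, 23) = 23
H→F→B→G: max(7, 25, 23) = 25
H→F→G: max(7, 3) = 7
Smallest bottleneck: 7.

7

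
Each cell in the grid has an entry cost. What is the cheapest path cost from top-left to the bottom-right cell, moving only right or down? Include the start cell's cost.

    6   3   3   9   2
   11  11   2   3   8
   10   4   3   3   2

Path r0c0→r0c1→r0c2→r1c2→r1c3→r2c3→r2c4: 6 + 3 + 3 + 2 + 3 + 3 + 2 = 22.
(Top row then right column would cost 33.)

22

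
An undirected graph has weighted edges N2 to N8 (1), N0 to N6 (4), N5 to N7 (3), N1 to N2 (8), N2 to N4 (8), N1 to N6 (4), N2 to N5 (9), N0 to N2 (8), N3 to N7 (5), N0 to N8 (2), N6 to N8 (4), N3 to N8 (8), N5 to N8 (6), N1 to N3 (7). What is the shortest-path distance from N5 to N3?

Some routes from N5 to N3:
N5 → N8 → N3: 6 + 8 = 14
N5 → N8 → N6 → N1 → N3: 6 + 4 + 4 + 7 = 21
N5 → N2 → N8 → N3: 9 + 1 + 8 = 18
N5 → N7 → N3: 3 + 5 = 8
The minimum is 8.

8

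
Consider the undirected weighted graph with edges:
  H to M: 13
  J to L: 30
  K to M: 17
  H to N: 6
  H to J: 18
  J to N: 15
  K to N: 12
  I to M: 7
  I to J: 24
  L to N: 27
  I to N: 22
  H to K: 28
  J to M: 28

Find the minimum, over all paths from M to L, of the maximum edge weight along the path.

A few of the M→L routes:
M - I - J - N - L: max(7, 24, 15, 27) = 27
M - K - N - L: max(17, 12, 27) = 27
M - I - N - L: max(7, 22, 27) = 27
The minimum achievable maximum is 27.

27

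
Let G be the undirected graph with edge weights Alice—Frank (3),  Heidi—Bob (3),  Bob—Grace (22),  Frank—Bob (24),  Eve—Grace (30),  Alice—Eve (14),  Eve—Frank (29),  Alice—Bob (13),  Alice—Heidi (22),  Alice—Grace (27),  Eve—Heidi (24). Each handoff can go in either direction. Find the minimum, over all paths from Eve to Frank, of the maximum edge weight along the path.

Checking several routes:
Eve-Alice-Frank: max(14, 3) = 14
Eve-Heidi-Bob-Frank: max(24, 3, 24) = 24
Eve-Alice-Heidi-Bob-Frank: max(14, 22, 3, 24) = 24
Eve-Heidi-Alice-Bob-Frank: max(24, 22, 13, 24) = 24
Eve-Heidi-Bob-Alice-Frank: max(24, 3, 13, 3) = 24
Eve-Heidi-Alice-Frank: max(24, 22, 3) = 24
Smallest bottleneck: 14.

14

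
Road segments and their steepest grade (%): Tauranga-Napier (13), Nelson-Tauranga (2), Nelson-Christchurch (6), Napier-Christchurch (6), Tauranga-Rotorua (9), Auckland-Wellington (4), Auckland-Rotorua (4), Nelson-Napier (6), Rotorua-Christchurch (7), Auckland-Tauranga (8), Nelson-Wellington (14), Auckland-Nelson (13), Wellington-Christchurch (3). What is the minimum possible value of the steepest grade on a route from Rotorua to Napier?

6

Some routes from Rotorua to Napier:
Rotorua-Christchurch-Nelson-Napier: max(7, 6, 6) = 7
Rotorua-Auckland-Wellington-Christchurch-Napier: max(4, 4, 3, 6) = 6
Rotorua-Christchurch-Napier: max(7, 6) = 7
Rotorua-Auckland-Tauranga-Nelson-Christchurch-Napier: max(4, 8, 2, 6, 6) = 8
Rotorua-Auckland-Wellington-Christchurch-Nelson-Napier: max(4, 4, 3, 6, 6) = 6
Smallest bottleneck: 6%.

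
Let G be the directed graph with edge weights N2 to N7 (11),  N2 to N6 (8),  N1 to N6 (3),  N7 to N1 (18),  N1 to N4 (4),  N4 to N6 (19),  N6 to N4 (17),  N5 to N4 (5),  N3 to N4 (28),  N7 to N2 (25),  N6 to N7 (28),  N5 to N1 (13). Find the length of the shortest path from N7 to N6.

21

Routes from N7 to N6:
N7 -> N1 -> N6: 18 + 3 = 21
N7 -> N1 -> N4 -> N6: 18 + 4 + 19 = 41
N7 -> N2 -> N6: 25 + 8 = 33
Best route has total 21.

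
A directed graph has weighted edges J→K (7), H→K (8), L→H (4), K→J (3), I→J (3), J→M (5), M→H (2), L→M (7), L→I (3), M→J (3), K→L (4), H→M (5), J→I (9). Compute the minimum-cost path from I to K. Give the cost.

10

Routes from I to K:
I - J - M - H - K: 3 + 5 + 2 + 8 = 18
I - J - K: 3 + 7 = 10
The minimum is 10.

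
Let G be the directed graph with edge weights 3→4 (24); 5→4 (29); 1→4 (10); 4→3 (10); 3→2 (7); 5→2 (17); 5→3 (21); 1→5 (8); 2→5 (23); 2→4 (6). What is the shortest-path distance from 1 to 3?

Routes from 1 to 3:
1→5→4→3: 8 + 29 + 10 = 47
1→5→2→4→3: 8 + 17 + 6 + 10 = 41
1→4→3: 10 + 10 = 20
1→5→3: 8 + 21 = 29
Shortest: 20.

20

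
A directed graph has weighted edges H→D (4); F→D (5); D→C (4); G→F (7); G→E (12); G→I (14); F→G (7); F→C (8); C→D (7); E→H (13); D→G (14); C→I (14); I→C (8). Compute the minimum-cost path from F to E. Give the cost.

19

Routes from F to E:
F-D-G-E: 5 + 14 + 12 = 31
F-C-D-G-E: 8 + 7 + 14 + 12 = 41
F-G-E: 7 + 12 = 19
The minimum is 19.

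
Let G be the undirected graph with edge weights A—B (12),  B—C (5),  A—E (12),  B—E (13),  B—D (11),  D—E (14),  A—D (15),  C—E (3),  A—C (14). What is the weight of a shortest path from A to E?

A few of the A→E routes:
A -> B -> E: 12 + 13 = 25
A -> C -> E: 14 + 3 = 17
A -> B -> C -> E: 12 + 5 + 3 = 20
A -> E: 12
Best route has total 12.

12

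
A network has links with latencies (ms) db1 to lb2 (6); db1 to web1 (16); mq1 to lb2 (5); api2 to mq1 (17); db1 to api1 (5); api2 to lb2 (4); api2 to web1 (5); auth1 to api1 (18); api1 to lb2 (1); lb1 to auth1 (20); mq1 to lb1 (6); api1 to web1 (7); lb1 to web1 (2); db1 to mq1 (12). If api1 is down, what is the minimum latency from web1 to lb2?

Comparing a few candidate routes:
web1 → lb1 → mq1 → db1 → lb2: 2 + 6 + 12 + 6 = 26
web1 → api2 → lb2: 5 + 4 = 9
web1 → lb1 → mq1 → lb2: 2 + 6 + 5 = 13
web1 → db1 → lb2: 16 + 6 = 22
web1 → api2 → mq1 → lb2: 5 + 17 + 5 = 27
Best route has total 9 ms.

9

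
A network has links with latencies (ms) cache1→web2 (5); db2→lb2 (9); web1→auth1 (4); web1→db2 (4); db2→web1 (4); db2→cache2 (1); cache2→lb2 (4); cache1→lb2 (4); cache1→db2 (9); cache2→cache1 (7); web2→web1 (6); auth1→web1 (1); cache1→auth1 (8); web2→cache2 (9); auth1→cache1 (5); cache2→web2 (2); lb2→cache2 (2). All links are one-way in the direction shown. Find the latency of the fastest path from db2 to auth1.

Checking several routes:
db2 - cache2 - cache1 - web2 - web1 - auth1: 1 + 7 + 5 + 6 + 4 = 23
db2 - cache2 - web2 - web1 - auth1: 1 + 2 + 6 + 4 = 13
db2 - lb2 - cache2 - web2 - web1 - auth1: 9 + 2 + 2 + 6 + 4 = 23
db2 - web1 - auth1: 4 + 4 = 8
db2 - cache2 - cache1 - auth1: 1 + 7 + 8 = 16
Best route has total 8 ms.

8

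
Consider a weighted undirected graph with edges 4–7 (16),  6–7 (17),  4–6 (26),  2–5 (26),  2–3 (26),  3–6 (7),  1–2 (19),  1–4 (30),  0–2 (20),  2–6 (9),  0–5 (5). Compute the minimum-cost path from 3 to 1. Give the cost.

35

Comparing a few candidate routes:
3 -> 6 -> 4 -> 1: 7 + 26 + 30 = 63
3 -> 6 -> 2 -> 1: 7 + 9 + 19 = 35
3 -> 2 -> 1: 26 + 19 = 45
Best route has total 35.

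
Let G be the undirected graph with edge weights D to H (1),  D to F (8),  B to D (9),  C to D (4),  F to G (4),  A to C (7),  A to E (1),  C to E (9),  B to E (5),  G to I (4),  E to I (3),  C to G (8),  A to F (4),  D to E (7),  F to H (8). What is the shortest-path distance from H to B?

Some routes from H to B:
H-D-B: 1 + 9 = 10
H-D-C-A-E-B: 1 + 4 + 7 + 1 + 5 = 18
H-D-E-B: 1 + 7 + 5 = 13
Shortest: 10.

10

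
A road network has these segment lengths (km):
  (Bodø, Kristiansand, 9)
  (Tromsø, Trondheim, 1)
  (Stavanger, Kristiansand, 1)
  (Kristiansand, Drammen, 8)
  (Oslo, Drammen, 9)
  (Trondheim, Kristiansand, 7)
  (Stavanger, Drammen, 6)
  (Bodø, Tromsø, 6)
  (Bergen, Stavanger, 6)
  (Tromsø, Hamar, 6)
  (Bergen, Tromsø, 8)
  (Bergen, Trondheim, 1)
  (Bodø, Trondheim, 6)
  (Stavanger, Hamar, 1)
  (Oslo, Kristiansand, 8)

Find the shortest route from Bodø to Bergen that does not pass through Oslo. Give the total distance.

7

Comparing a few candidate routes:
Bodø - Tromsø - Trondheim - Bergen: 6 + 1 + 1 = 8
Bodø - Kristiansand - Trondheim - Bergen: 9 + 7 + 1 = 17
Bodø - Tromsø - Bergen: 6 + 8 = 14
Bodø - Trondheim - Bergen: 6 + 1 = 7
Bodø - Kristiansand - Stavanger - Bergen: 9 + 1 + 6 = 16
Bodø - Trondheim - Tromsø - Bergen: 6 + 1 + 8 = 15
Best route has total 7 km.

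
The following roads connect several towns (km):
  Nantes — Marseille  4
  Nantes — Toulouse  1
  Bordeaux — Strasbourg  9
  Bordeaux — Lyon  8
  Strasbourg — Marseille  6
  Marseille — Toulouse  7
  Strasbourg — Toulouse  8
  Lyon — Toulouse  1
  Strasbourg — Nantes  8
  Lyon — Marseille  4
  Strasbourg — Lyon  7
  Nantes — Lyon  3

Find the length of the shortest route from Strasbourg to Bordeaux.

9

Some routes from Strasbourg to Bordeaux:
Strasbourg - Toulouse - Lyon - Bordeaux: 8 + 1 + 8 = 17
Strasbourg - Bordeaux: 9
Strasbourg - Nantes - Toulouse - Lyon - Bordeaux: 8 + 1 + 1 + 8 = 18
Strasbourg - Lyon - Bordeaux: 7 + 8 = 15
Best route has total 9 km.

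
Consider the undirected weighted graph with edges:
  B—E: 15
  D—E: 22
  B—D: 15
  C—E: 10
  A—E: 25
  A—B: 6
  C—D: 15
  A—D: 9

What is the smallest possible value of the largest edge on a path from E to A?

Some routes from E to A:
E -> B -> D -> A: max(15, 15, 9) = 15
E -> B -> A: max(15, 6) = 15
E -> C -> D -> B -> A: max(10, 15, 15, 6) = 15
E -> D -> A: max(22, 9) = 22
E -> C -> D -> A: max(10, 15, 9) = 15
The minimum achievable maximum is 15.

15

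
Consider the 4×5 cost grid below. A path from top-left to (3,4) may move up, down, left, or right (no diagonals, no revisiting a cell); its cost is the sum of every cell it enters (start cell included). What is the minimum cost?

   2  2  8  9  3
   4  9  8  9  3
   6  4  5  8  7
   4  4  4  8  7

Take [0,0]→[1,0]→[2,0]→[2,1]→[3,1]→[3,2]→[3,3]→[3,4] for a total of 2 + 4 + 6 + 4 + 4 + 4 + 8 + 7 = 39.

39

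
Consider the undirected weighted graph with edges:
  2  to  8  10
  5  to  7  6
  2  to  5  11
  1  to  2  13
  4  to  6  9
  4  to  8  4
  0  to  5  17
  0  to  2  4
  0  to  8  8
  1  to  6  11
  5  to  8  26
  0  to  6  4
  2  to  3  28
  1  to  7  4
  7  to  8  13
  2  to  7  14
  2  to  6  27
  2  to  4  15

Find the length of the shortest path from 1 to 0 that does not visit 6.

Checking several routes:
1-2-0: 13 + 4 = 17
1-7-5-0: 4 + 6 + 17 = 27
1-7-8-0: 4 + 13 + 8 = 25
1-7-2-0: 4 + 14 + 4 = 22
1-7-5-2-0: 4 + 6 + 11 + 4 = 25
1-7-8-2-0: 4 + 13 + 10 + 4 = 31
Shortest: 17.

17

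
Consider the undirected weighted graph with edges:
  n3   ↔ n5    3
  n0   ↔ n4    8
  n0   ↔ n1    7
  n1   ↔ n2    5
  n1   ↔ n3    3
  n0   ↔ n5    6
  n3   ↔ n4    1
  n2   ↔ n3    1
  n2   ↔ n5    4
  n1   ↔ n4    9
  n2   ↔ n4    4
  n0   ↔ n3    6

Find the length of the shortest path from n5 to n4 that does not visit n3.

Some routes from n5 to n4 avoiding n3:
n5→n2→n4: 4 + 4 = 8
n5→n2→n1→n4: 4 + 5 + 9 = 18
n5→n0→n4: 6 + 8 = 14
n5→n0→n1→n2→n4: 6 + 7 + 5 + 4 = 22
n5→n0→n1→n4: 6 + 7 + 9 = 22
Shortest: 8.

8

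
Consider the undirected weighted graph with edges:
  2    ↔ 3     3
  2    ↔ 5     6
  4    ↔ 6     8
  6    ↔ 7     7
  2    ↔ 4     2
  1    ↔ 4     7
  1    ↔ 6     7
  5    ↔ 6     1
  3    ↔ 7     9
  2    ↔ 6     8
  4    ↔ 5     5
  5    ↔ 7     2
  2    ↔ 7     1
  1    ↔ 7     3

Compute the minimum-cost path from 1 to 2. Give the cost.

Some routes from 1 to 2:
1-4-2: 7 + 2 = 9
1-6-5-7-2: 7 + 1 + 2 + 1 = 11
1-7-2: 3 + 1 = 4
Shortest: 4.

4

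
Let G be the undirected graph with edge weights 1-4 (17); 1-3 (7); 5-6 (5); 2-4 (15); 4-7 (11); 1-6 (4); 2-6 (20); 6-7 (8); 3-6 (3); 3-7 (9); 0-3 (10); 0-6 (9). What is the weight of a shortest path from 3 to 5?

Checking several routes:
3 → 0 → 6 → 5: 10 + 9 + 5 = 24
3 → 6 → 5: 3 + 5 = 8
3 → 7 → 6 → 5: 9 + 8 + 5 = 22
3 → 1 → 6 → 5: 7 + 4 + 5 = 16
The minimum is 8.

8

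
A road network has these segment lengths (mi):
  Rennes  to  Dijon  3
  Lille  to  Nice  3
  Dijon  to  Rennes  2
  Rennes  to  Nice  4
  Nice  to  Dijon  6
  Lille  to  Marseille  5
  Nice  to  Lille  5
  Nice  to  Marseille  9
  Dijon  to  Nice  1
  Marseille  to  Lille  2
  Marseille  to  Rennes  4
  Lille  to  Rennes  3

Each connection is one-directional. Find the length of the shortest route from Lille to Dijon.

6

Routes from Lille to Dijon:
Lille - Rennes - Nice - Dijon: 3 + 4 + 6 = 13
Lille - Nice - Marseille - Rennes - Dijon: 3 + 9 + 4 + 3 = 19
Lille - Marseille - Rennes - Nice - Dijon: 5 + 4 + 4 + 6 = 19
Lille - Nice - Dijon: 3 + 6 = 9
Lille - Rennes - Dijon: 3 + 3 = 6
Lille - Marseille - Rennes - Dijon: 5 + 4 + 3 = 12
Shortest: 6 mi.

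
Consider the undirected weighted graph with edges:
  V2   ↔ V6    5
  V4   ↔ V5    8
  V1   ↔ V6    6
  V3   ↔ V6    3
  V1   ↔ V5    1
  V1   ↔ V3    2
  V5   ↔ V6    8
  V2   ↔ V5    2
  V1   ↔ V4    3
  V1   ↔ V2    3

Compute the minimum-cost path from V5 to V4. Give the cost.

Some routes from V5 to V4:
V5 - V2 - V6 - V3 - V1 - V4: 2 + 5 + 3 + 2 + 3 = 15
V5 - V2 - V1 - V4: 2 + 3 + 3 = 8
V5 - V4: 8
V5 - V1 - V4: 1 + 3 = 4
Best route has total 4.

4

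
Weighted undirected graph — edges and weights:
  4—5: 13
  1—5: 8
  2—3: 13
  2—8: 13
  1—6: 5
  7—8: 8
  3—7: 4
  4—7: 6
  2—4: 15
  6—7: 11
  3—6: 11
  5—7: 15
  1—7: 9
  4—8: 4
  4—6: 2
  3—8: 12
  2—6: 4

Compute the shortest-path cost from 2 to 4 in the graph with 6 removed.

Checking several routes:
2-4: 15
2-8-4: 13 + 4 = 17
2-3-7-4: 13 + 4 + 6 = 23
Shortest: 15.

15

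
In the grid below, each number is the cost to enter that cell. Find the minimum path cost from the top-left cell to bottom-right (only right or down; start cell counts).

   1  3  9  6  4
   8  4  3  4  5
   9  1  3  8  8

28

Cheapest: r0c0 -> r0c1 -> r1c1 -> r1c2 -> r1c3 -> r1c4 -> r2c4
  1 + 3 + 4 + 3 + 4 + 5 + 8 = 28
(Top row then right column would cost 36.)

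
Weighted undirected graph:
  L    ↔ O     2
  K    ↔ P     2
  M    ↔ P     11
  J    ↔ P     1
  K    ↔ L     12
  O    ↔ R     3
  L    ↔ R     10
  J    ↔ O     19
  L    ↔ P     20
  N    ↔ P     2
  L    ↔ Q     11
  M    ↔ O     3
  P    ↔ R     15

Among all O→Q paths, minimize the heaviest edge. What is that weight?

11

Checking several routes:
O→R→L→Q: max(3, 10, 11) = 11
O→M→P→K→L→Q: max(3, 11, 2, 12, 11) = 12
O→R→P→K→L→Q: max(3, 15, 2, 12, 11) = 15
O→M→P→R→L→Q: max(3, 11, 15, 10, 11) = 15
O→L→Q: max(2, 11) = 11
Best route has worst link 11.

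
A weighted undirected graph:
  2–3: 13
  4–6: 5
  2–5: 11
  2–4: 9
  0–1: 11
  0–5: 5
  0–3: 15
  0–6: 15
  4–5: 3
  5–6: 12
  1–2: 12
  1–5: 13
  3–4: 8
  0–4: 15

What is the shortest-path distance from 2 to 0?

Checking several routes:
2→5→0: 11 + 5 = 16
2→4→5→0: 9 + 3 + 5 = 17
2→1→0: 12 + 11 = 23
Shortest: 16.

16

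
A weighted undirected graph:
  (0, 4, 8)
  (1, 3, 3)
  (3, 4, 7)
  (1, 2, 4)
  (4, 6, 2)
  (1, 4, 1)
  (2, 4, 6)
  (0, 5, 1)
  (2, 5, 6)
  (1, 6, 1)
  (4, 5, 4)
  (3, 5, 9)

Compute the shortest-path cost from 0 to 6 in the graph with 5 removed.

Routes from 0 to 6 avoiding 5:
0 - 4 - 1 - 6: 8 + 1 + 1 = 10
0 - 4 - 2 - 1 - 6: 8 + 6 + 4 + 1 = 19
0 - 4 - 3 - 1 - 6: 8 + 7 + 3 + 1 = 19
0 - 4 - 6: 8 + 2 = 10
Best route has total 10.

10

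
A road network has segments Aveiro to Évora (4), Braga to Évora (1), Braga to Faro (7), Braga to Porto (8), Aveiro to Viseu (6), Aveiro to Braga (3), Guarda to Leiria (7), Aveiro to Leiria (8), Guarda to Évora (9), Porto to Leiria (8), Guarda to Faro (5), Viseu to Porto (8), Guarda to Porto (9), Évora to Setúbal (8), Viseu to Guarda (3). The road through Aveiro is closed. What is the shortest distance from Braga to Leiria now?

Comparing a few candidate routes:
Braga→Évora→Guarda→Leiria: 1 + 9 + 7 = 17
Braga→Porto→Leiria: 8 + 8 = 16
Braga→Faro→Guarda→Leiria: 7 + 5 + 7 = 19
Shortest: 16 mi.

16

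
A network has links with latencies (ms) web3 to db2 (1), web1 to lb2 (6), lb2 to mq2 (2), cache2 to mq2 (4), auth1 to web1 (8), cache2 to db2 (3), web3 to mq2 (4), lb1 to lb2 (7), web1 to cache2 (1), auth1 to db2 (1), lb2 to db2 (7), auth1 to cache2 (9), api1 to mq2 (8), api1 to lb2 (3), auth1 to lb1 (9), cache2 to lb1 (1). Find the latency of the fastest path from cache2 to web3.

4

Some routes from cache2 to web3:
cache2→web1→auth1→db2→web3: 1 + 8 + 1 + 1 = 11
cache2→auth1→db2→web3: 9 + 1 + 1 = 11
cache2→db2→web3: 3 + 1 = 4
cache2→mq2→web3: 4 + 4 = 8
Best route has total 4 ms.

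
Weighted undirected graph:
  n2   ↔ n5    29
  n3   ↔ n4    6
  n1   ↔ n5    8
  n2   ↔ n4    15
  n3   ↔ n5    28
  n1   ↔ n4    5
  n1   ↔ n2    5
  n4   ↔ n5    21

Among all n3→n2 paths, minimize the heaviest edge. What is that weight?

6

Some routes from n3 to n2:
n3-n4-n2: max(6, 15) = 15
n3-n4-n1-n2: max(6, 5, 5) = 6
n3-n5-n1-n4-n2: max(28, 8, 5, 15) = 28
n3-n4-n5-n1-n2: max(6, 21, 8, 5) = 21
n3-n5-n1-n2: max(28, 8, 5) = 28
n3-n5-n4-n1-n2: max(28, 21, 5, 5) = 28
Best route has worst link 6.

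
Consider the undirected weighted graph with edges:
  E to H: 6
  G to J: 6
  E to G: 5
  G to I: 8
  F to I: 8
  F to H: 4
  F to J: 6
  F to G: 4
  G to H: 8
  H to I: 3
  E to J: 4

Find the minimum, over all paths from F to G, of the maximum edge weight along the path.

Some routes from F to G:
F → H → E → J → G: max(4, 6, 4, 6) = 6
F → J → E → G: max(6, 4, 5) = 6
F → G: max(4) = 4
F → J → G: max(6, 6) = 6
The minimum achievable maximum is 4.

4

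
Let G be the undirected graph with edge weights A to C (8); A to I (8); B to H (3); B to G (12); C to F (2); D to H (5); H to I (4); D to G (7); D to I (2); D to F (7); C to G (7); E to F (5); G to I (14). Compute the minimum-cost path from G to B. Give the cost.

Some routes from G to B:
G → D → H → B: 7 + 5 + 3 = 15
G → I → H → B: 14 + 4 + 3 = 21
G → D → I → H → B: 7 + 2 + 4 + 3 = 16
G → B: 12
G → C → F → D → H → B: 7 + 2 + 7 + 5 + 3 = 24
The minimum is 12.

12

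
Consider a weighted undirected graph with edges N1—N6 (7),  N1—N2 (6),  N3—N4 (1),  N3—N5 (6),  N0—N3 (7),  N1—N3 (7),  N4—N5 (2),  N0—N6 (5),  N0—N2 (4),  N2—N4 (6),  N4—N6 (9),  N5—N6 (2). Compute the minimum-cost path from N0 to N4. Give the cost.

8

Checking several routes:
N0→N3→N4: 7 + 1 = 8
N0→N6→N5→N4: 5 + 2 + 2 = 9
N0→N2→N4: 4 + 6 = 10
The minimum is 8.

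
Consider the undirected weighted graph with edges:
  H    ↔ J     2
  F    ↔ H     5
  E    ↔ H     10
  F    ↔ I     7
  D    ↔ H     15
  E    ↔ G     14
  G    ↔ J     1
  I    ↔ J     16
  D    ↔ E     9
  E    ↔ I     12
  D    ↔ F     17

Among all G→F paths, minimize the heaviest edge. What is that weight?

5

A few of the G→F routes:
G→J→H→E→I→F: max(1, 2, 10, 12, 7) = 12
G→E→H→F: max(14, 10, 5) = 14
G→E→I→F: max(14, 12, 7) = 14
G→J→H→F: max(1, 2, 5) = 5
Best route has worst link 5.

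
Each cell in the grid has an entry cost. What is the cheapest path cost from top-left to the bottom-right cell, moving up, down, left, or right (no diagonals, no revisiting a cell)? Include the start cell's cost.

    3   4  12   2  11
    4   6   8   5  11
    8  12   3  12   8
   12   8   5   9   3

Cheapest: (0,0) → (0,1) → (1,1) → (1,2) → (2,2) → (3,2) → (3,3) → (3,4)
  3 + 4 + 6 + 8 + 3 + 5 + 9 + 3 = 41

41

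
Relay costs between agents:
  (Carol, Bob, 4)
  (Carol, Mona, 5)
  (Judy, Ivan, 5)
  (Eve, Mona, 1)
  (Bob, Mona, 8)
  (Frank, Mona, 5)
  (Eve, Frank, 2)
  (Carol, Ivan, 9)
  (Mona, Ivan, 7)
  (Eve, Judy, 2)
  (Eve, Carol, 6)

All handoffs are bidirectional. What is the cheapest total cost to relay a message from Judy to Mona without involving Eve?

12

Candidate routes:
Judy → Ivan → Carol → Mona: 5 + 9 + 5 = 19
Judy → Ivan → Carol → Bob → Mona: 5 + 9 + 4 + 8 = 26
Judy → Ivan → Mona: 5 + 7 = 12
The minimum is 12.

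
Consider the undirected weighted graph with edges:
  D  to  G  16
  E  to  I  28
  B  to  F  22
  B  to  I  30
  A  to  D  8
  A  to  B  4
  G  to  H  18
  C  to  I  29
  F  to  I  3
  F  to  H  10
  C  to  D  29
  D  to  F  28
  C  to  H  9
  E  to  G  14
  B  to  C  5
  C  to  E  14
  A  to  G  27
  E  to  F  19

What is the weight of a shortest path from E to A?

23

Comparing a few candidate routes:
E→C→B→A: 14 + 5 + 4 = 23
E→G→A: 14 + 27 = 41
E→F→H→C→B→A: 19 + 10 + 9 + 5 + 4 = 47
E→F→B→A: 19 + 22 + 4 = 45
E→G→D→A: 14 + 16 + 8 = 38
Shortest: 23.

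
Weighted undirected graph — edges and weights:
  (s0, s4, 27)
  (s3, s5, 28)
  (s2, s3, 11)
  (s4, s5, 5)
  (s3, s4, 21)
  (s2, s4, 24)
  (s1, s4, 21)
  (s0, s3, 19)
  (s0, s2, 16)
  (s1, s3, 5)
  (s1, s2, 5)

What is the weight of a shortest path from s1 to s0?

21

Some routes from s1 to s0:
s1 → s3 → s0: 5 + 19 = 24
s1 → s2 → s0: 5 + 16 = 21
s1 → s4 → s0: 21 + 27 = 48
s1 → s2 → s3 → s0: 5 + 11 + 19 = 35
s1 → s3 → s2 → s0: 5 + 11 + 16 = 32
The minimum is 21.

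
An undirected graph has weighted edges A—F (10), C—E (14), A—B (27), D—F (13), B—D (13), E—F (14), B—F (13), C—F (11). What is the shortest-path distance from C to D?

24

A few of the C→D routes:
C - F - D: 11 + 13 = 24
C - F - B - D: 11 + 13 + 13 = 37
C - E - F - D: 14 + 14 + 13 = 41
C - E - F - B - D: 14 + 14 + 13 + 13 = 54
The minimum is 24.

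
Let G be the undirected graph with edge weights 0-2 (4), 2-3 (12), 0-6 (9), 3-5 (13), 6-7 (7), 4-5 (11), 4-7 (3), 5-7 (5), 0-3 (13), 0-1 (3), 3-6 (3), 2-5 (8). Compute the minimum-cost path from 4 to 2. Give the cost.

16

Some routes from 4 to 2:
4 - 7 - 5 - 2: 3 + 5 + 8 = 16
4 - 5 - 2: 11 + 8 = 19
4 - 7 - 6 - 0 - 2: 3 + 7 + 9 + 4 = 23
Shortest: 16.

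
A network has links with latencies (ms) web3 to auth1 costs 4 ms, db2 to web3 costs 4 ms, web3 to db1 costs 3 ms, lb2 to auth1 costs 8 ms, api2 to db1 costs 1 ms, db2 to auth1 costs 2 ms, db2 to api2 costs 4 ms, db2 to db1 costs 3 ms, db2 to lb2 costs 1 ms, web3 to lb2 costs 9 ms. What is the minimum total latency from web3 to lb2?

Comparing a few candidate routes:
web3→db2→lb2: 4 + 1 = 5
web3→db1→db2→lb2: 3 + 3 + 1 = 7
web3→auth1→db2→lb2: 4 + 2 + 1 = 7
Best route has total 5 ms.

5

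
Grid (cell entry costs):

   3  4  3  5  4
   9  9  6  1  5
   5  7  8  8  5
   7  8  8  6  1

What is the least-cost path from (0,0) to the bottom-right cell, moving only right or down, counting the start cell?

Best path: r0c0 → r0c1 → r0c2 → r0c3 → r1c3 → r1c4 → r2c4 → r3c4
Cost: 3 + 4 + 3 + 5 + 1 + 5 + 5 + 1 = 27
For comparison, the top-then-right route costs 30.

27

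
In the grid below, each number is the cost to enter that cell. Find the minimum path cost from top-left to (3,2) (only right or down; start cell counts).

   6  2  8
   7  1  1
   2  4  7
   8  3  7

23

Path r0c0 r0c1 r1c1 r2c1 r3c1 r3c2: 6 + 2 + 1 + 4 + 3 + 7 = 23.
For comparison, the top-then-right route costs 31.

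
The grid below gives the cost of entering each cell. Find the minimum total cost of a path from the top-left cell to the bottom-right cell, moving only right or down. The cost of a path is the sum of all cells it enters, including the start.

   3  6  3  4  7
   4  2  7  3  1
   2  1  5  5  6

26

Best path: [0,0] -> [0,1] -> [0,2] -> [0,3] -> [1,3] -> [1,4] -> [2,4]
Cost: 3 + 6 + 3 + 4 + 3 + 1 + 6 = 26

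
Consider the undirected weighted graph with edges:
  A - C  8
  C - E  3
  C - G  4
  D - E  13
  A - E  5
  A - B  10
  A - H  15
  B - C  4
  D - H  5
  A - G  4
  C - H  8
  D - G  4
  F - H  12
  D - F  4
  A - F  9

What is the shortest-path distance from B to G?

Checking several routes:
B-C-A-G: 4 + 8 + 4 = 16
B-C-G: 4 + 4 = 8
B-A-G: 10 + 4 = 14
Shortest: 8.

8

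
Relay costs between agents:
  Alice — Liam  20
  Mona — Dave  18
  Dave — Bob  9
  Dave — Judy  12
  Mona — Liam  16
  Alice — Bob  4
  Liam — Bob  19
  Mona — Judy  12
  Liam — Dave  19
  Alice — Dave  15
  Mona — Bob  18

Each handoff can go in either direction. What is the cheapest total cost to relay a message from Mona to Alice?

Checking several routes:
Mona-Judy-Dave-Bob-Alice: 12 + 12 + 9 + 4 = 37
Mona-Dave-Bob-Alice: 18 + 9 + 4 = 31
Mona-Dave-Alice: 18 + 15 = 33
Mona-Bob-Alice: 18 + 4 = 22
Mona-Liam-Alice: 16 + 20 = 36
Shortest: 22.

22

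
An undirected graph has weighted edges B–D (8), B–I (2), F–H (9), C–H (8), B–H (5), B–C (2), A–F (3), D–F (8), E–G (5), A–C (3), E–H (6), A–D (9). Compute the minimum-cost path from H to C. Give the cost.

Comparing a few candidate routes:
H → B → D → A → C: 5 + 8 + 9 + 3 = 25
H → F → A → C: 9 + 3 + 3 = 15
H → C: 8
H → B → C: 5 + 2 = 7
H → F → D → B → C: 9 + 8 + 8 + 2 = 27
H → B → D → F → A → C: 5 + 8 + 8 + 3 + 3 = 27
Best route has total 7.

7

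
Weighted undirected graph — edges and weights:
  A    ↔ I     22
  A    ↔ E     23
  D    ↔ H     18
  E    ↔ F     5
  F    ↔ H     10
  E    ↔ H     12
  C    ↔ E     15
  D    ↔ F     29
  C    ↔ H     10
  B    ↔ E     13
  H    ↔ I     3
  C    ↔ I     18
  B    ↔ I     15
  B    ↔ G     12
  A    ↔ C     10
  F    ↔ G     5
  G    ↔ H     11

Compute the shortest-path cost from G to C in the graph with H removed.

Comparing a few candidate routes:
G-F-E-A-C: 5 + 5 + 23 + 10 = 43
G-B-E-C: 12 + 13 + 15 = 40
G-F-E-B-I-C: 5 + 5 + 13 + 15 + 18 = 56
G-B-E-A-C: 12 + 13 + 23 + 10 = 58
G-F-E-C: 5 + 5 + 15 = 25
G-B-I-C: 12 + 15 + 18 = 45
The minimum is 25.

25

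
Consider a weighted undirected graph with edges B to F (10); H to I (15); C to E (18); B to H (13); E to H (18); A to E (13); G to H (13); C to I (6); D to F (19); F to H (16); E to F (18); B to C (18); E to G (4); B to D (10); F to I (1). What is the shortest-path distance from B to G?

26

Comparing a few candidate routes:
B→F→E→G: 10 + 18 + 4 = 32
B→H→G: 13 + 13 = 26
B→H→E→G: 13 + 18 + 4 = 35
The minimum is 26.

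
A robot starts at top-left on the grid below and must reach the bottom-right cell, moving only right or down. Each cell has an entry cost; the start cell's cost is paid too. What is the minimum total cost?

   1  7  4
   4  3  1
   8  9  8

Best path: r0c0 r1c0 r1c1 r1c2 r2c2
Cost: 1 + 4 + 3 + 1 + 8 = 17

17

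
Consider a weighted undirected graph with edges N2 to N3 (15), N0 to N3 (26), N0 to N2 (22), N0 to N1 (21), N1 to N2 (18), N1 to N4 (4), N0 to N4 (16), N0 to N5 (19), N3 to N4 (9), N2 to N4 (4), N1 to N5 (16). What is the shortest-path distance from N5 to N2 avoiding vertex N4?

Some routes from N5 to N2 avoiding N4:
N5 - N0 - N1 - N2: 19 + 21 + 18 = 58
N5 - N1 - N2: 16 + 18 = 34
N5 - N0 - N2: 19 + 22 = 41
Shortest: 34.

34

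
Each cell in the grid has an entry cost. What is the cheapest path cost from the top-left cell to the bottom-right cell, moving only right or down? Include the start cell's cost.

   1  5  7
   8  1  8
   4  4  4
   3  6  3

18

Path (0,0)→(0,1)→(1,1)→(2,1)→(2,2)→(3,2): 1 + 5 + 1 + 4 + 4 + 3 = 18.
(Top row then right column would cost 28.)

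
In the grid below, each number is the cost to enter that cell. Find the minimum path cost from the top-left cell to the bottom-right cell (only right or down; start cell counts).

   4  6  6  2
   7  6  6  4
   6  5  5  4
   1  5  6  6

32

One optimal route is r0c0 r0c1 r0c2 r0c3 r1c3 r2c3 r3c3.
Its cost is 4 + 6 + 6 + 2 + 4 + 4 + 6 = 32.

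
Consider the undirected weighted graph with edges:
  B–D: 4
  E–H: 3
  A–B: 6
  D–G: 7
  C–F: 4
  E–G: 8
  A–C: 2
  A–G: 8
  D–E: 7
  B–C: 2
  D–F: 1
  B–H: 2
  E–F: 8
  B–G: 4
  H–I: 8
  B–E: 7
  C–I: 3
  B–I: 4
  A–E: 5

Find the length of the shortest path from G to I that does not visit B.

A few of the G→I routes:
G-A-C-I: 8 + 2 + 3 = 13
G-D-F-C-I: 7 + 1 + 4 + 3 = 15
G-E-A-C-I: 8 + 5 + 2 + 3 = 18
Shortest: 13.

13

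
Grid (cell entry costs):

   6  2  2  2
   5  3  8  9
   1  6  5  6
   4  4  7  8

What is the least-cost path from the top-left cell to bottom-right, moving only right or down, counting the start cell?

Path [0,0] [0,1] [0,2] [0,3] [1,3] [2,3] [3,3]: 6 + 2 + 2 + 2 + 9 + 6 + 8 = 35.

35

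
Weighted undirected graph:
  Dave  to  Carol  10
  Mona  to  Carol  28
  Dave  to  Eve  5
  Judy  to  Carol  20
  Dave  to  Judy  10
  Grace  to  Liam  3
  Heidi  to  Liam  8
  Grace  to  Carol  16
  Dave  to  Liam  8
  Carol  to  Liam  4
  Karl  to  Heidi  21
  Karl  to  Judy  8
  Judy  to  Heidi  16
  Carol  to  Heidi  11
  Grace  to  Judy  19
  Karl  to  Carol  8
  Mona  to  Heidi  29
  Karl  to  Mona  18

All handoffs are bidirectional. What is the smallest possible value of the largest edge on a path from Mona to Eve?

Some routes from Mona to Eve:
Mona-Karl-Carol-Dave-Eve: max(18, 8, 10, 5) = 18
Mona-Karl-Carol-Liam-Heidi-Judy-Dave-Eve: max(18, 8, 4, 8, 16, 10, 5) = 18
Mona-Karl-Carol-Heidi-Liam-Dave-Eve: max(18, 8, 11, 8, 8, 5) = 18
Mona-Karl-Carol-Grace-Liam-Heidi-Judy-Dave-Eve: max(18, 8, 16, 3, 8, 16, 10, 5) = 18
Mona-Karl-Carol-Liam-Dave-Eve: max(18, 8, 4, 8, 5) = 18
Mona-Karl-Carol-Grace-Liam-Dave-Eve: max(18, 8, 16, 3, 8, 5) = 18
Smallest bottleneck: 18.

18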